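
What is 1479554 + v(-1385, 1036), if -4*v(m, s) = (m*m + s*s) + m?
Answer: 732020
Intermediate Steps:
v(m, s) = -m/4 - m²/4 - s²/4 (v(m, s) = -((m*m + s*s) + m)/4 = -((m² + s²) + m)/4 = -(m + m² + s²)/4 = -m/4 - m²/4 - s²/4)
1479554 + v(-1385, 1036) = 1479554 + (-¼*(-1385) - ¼*(-1385)² - ¼*1036²) = 1479554 + (1385/4 - ¼*1918225 - ¼*1073296) = 1479554 + (1385/4 - 1918225/4 - 268324) = 1479554 - 747534 = 732020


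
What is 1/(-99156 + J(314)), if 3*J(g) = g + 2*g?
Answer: -1/98842 ≈ -1.0117e-5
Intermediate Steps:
J(g) = g (J(g) = (g + 2*g)/3 = (3*g)/3 = g)
1/(-99156 + J(314)) = 1/(-99156 + 314) = 1/(-98842) = -1/98842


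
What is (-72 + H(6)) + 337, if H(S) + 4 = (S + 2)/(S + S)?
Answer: 785/3 ≈ 261.67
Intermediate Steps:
H(S) = -4 + (2 + S)/(2*S) (H(S) = -4 + (S + 2)/(S + S) = -4 + (2 + S)/((2*S)) = -4 + (2 + S)*(1/(2*S)) = -4 + (2 + S)/(2*S))
(-72 + H(6)) + 337 = (-72 + (-7/2 + 1/6)) + 337 = (-72 + (-7/2 + ⅙)) + 337 = (-72 - 10/3) + 337 = -226/3 + 337 = 785/3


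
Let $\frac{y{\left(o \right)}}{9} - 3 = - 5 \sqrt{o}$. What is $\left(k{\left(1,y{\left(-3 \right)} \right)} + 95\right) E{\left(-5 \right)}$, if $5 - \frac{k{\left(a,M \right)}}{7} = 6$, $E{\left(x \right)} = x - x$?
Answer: $0$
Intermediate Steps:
$E{\left(x \right)} = 0$
$y{\left(o \right)} = 27 - 45 \sqrt{o}$ ($y{\left(o \right)} = 27 + 9 \left(- 5 \sqrt{o}\right) = 27 - 45 \sqrt{o}$)
$k{\left(a,M \right)} = -7$ ($k{\left(a,M \right)} = 35 - 42 = -7$)
$\left(k{\left(1,y{\left(-3 \right)} \right)} + 95\right) E{\left(-5 \right)} = \left(-7 + 95\right) 0 = 88 \cdot 0 = 0$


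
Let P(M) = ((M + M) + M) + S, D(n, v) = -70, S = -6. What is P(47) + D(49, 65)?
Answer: 65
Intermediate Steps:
P(M) = -6 + 3*M (P(M) = ((M + M) + M) - 6 = (2*M + M) - 6 = 3*M - 6 = -6 + 3*M)
P(47) + D(49, 65) = (-6 + 3*47) - 70 = (-6 + 141) - 70 = 135 - 70 = 65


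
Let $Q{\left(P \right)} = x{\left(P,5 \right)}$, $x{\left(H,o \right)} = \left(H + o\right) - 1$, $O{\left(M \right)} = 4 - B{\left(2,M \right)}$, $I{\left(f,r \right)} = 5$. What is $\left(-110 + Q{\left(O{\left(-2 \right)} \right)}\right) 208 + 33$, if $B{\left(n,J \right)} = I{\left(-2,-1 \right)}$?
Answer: $-22223$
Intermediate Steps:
$B{\left(n,J \right)} = 5$
$O{\left(M \right)} = -1$ ($O{\left(M \right)} = 4 - 5 = -1$)
$x{\left(H,o \right)} = -1 + H + o$
$Q{\left(P \right)} = 4 + P$ ($Q{\left(P \right)} = -1 + P + 5 = 4 + P$)
$\left(-110 + Q{\left(O{\left(-2 \right)} \right)}\right) 208 + 33 = \left(-110 + \left(4 - 1\right)\right) 208 + 33 = \left(-110 + 3\right) 208 + 33 = \left(-107\right) 208 + 33 = -22256 + 33 = -22223$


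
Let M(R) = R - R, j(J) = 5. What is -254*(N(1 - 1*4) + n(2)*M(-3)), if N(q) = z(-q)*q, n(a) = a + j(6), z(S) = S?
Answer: 2286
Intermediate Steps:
n(a) = 5 + a (n(a) = a + 5 = 5 + a)
M(R) = 0
N(q) = -q² (N(q) = (-q)*q = -q²)
-254*(N(1 - 1*4) + n(2)*M(-3)) = -254*(-(1 - 1*4)² + (5 + 2)*0) = -254*(-(1 - 4)² + 7*0) = -254*(-1*(-3)² + 0) = -254*(-1*9 + 0) = -254*(-9 + 0) = -254*(-9) = 2286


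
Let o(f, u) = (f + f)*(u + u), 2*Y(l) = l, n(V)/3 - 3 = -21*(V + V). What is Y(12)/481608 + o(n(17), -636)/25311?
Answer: 145187482549/677221116 ≈ 214.39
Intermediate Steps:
n(V) = 9 - 126*V (n(V) = 9 + 3*(-21*(V + V)) = 9 + 3*(-42*V) = 9 - 126*V)
Y(l) = l/2
o(f, u) = 4*f*u (o(f, u) = (2*f)*(2*u) = 4*f*u)
Y(12)/481608 + o(n(17), -636)/25311 = ((½)*12)/481608 + (4*(9 - 126*17)*(-636))/25311 = 6*(1/481608) + (4*(9 - 2142)*(-636))*(1/25311) = 1/80268 + (4*(-2133)*(-636))*(1/25311) = 1/80268 + 5426352*(1/25311) = 1/80268 + 1808784/8437 = 145187482549/677221116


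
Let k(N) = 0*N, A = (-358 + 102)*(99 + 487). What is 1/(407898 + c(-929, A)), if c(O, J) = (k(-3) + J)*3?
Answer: -1/42150 ≈ -2.3725e-5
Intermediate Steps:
A = -150016 (A = -256*586 = -150016)
k(N) = 0
c(O, J) = 3*J (c(O, J) = (0 + J)*3 = J*3 = 3*J)
1/(407898 + c(-929, A)) = 1/(407898 + 3*(-150016)) = 1/(407898 - 450048) = 1/(-42150) = -1/42150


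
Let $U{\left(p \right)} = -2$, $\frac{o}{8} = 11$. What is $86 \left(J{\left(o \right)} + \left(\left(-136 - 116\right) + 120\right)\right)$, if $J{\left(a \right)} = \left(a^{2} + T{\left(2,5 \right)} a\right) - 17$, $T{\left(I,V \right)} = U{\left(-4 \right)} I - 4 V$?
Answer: $471538$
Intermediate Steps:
$o = 88$ ($o = 8 \cdot 11 = 88$)
$T{\left(I,V \right)} = - 4 V - 2 I$ ($T{\left(I,V \right)} = - 2 I - 4 V = - 4 V - 2 I$)
$J{\left(a \right)} = -17 + a^{2} - 24 a$ ($J{\left(a \right)} = \left(a^{2} + \left(\left(-4\right) 5 - 4\right) a\right) - 17 = \left(a^{2} + \left(-20 - 4\right) a\right) - 17 = \left(a^{2} - 24 a\right) - 17 = -17 + a^{2} - 24 a$)
$86 \left(J{\left(o \right)} + \left(\left(-136 - 116\right) + 120\right)\right) = 86 \left(\left(-17 + 88^{2} - 2112\right) + \left(\left(-136 - 116\right) + 120\right)\right) = 86 \left(\left(-17 + 7744 - 2112\right) + \left(-252 + 120\right)\right) = 86 \left(5615 - 132\right) = 86 \cdot 5483 = 471538$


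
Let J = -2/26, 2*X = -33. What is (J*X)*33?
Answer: 1089/26 ≈ 41.885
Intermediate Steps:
X = -33/2 (X = (1/2)*(-33) = -33/2 ≈ -16.500)
J = -1/13 (J = -2*1/26 = -1/13 ≈ -0.076923)
(J*X)*33 = -1/13*(-33/2)*33 = (33/26)*33 = 1089/26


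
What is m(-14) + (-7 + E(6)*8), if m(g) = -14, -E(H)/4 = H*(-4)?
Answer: 747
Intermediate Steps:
E(H) = 16*H (E(H) = -4*H*(-4) = -(-16)*H = 16*H)
m(-14) + (-7 + E(6)*8) = -14 + (-7 + (16*6)*8) = -14 + (-7 + 96*8) = -14 + (-7 + 768) = -14 + 761 = 747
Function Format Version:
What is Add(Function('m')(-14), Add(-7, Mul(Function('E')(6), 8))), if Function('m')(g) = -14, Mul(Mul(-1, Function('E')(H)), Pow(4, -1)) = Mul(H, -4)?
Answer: 747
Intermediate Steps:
Function('E')(H) = Mul(16, H) (Function('E')(H) = Mul(-4, Mul(H, -4)) = Mul(-4, Mul(-4, H)) = Mul(16, H))
Add(Function('m')(-14), Add(-7, Mul(Function('E')(6), 8))) = Add(-14, Add(-7, Mul(Mul(16, 6), 8))) = Add(-14, Add(-7, Mul(96, 8))) = Add(-14, Add(-7, 768)) = Add(-14, 761) = 747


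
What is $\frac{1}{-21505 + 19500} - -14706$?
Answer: $\frac{29485529}{2005} \approx 14706.0$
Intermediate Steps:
$\frac{1}{-21505 + 19500} - -14706 = \frac{1}{-2005} + 14706 = - \frac{1}{2005} + 14706 = \frac{29485529}{2005}$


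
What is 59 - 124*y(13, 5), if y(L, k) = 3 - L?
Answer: 1299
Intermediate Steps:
59 - 124*y(13, 5) = 59 - 124*(3 - 1*13) = 59 - 124*(3 - 13) = 59 - 124*(-10) = 59 + 1240 = 1299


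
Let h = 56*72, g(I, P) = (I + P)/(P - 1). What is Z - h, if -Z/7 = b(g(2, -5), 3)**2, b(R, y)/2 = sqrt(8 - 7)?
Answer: -4060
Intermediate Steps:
g(I, P) = (I + P)/(-1 + P)
b(R, y) = 2 (b(R, y) = 2*sqrt(8 - 7) = 2*sqrt(1) = 2*1 = 2)
h = 4032
Z = -28 (Z = -7*2**2 = -7*4 = -28)
Z - h = -28 - 1*4032 = -28 - 4032 = -4060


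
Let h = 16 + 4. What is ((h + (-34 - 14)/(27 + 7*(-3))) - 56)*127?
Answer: -5588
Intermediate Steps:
h = 20
((h + (-34 - 14)/(27 + 7*(-3))) - 56)*127 = ((20 + (-34 - 14)/(27 + 7*(-3))) - 56)*127 = ((20 - 48/(27 - 21)) - 56)*127 = ((20 - 48/6) - 56)*127 = ((20 - 48*1/6) - 56)*127 = ((20 - 8) - 56)*127 = (12 - 56)*127 = -44*127 = -5588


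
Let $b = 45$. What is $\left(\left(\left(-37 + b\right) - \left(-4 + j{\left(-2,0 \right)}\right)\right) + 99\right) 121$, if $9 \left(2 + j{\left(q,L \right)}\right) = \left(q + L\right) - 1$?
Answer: $\frac{41140}{3} \approx 13713.0$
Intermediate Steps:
$j{\left(q,L \right)} = - \frac{19}{9} + \frac{L}{9} + \frac{q}{9}$ ($j{\left(q,L \right)} = -2 + \frac{\left(q + L\right) - 1}{9} = -2 + \frac{\left(L + q\right) - 1}{9} = -2 + \frac{-1 + L + q}{9} = -2 + \left(- \frac{1}{9} + \frac{L}{9} + \frac{q}{9}\right) = - \frac{19}{9} + \frac{L}{9} + \frac{q}{9}$)
$\left(\left(\left(-37 + b\right) - \left(-4 + j{\left(-2,0 \right)}\right)\right) + 99\right) 121 = \left(\left(\left(-37 + 45\right) - \left(- \frac{55}{9} + 0 - \frac{2}{9}\right)\right) + 99\right) 121 = \left(\left(8 + \left(4 - \left(- \frac{19}{9} + 0 - \frac{2}{9}\right)\right)\right) + 99\right) 121 = \left(\left(8 + \left(4 - - \frac{7}{3}\right)\right) + 99\right) 121 = \left(\left(8 + \left(4 + \frac{7}{3}\right)\right) + 99\right) 121 = \left(\left(8 + \frac{19}{3}\right) + 99\right) 121 = \left(\frac{43}{3} + 99\right) 121 = \frac{340}{3} \cdot 121 = \frac{41140}{3}$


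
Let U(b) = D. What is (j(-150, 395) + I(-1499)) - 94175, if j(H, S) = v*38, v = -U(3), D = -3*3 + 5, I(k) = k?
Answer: -95522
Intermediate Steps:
D = -4 (D = -9 + 5 = -4)
U(b) = -4
v = 4 (v = -1*(-4) = 4)
j(H, S) = 152 (j(H, S) = 4*38 = 152)
(j(-150, 395) + I(-1499)) - 94175 = (152 - 1499) - 94175 = -1347 - 94175 = -95522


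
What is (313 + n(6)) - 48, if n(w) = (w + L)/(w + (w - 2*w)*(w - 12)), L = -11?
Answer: 11125/42 ≈ 264.88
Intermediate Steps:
n(w) = (-11 + w)/(w - w*(-12 + w)) (n(w) = (w - 11)/(w + (w - 2*w)*(w - 12)) = (-11 + w)/(w + (-w)*(-12 + w)) = (-11 + w)/(w - w*(-12 + w)))
(313 + n(6)) - 48 = (313 + (11 - 1*6)/(6*(-13 + 6))) - 48 = (313 + (⅙)*(11 - 6)/(-7)) - 48 = (313 + (⅙)*(-⅐)*5) - 48 = (313 - 5/42) - 48 = 13141/42 - 48 = 11125/42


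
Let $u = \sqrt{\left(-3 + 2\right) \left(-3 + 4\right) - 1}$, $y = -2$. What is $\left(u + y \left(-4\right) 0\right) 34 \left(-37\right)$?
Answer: $- 1258 i \sqrt{2} \approx - 1779.1 i$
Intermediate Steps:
$u = i \sqrt{2}$ ($u = \sqrt{\left(-1\right) 1 - 1} = \sqrt{-1 - 1} = \sqrt{-2} = i \sqrt{2} \approx 1.4142 i$)
$\left(u + y \left(-4\right) 0\right) 34 \left(-37\right) = \left(i \sqrt{2} + \left(-2\right) \left(-4\right) 0\right) 34 \left(-37\right) = \left(i \sqrt{2} + 8 \cdot 0\right) 34 \left(-37\right) = \left(i \sqrt{2} + 0\right) 34 \left(-37\right) = i \sqrt{2} \cdot 34 \left(-37\right) = 34 i \sqrt{2} \left(-37\right) = - 1258 i \sqrt{2}$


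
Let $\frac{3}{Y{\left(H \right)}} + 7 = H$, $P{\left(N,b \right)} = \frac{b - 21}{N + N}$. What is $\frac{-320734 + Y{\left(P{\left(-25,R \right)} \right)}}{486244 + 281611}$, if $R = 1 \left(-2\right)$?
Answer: $- \frac{34960056}{83696195} \approx -0.4177$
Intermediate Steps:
$R = -2$
$P{\left(N,b \right)} = \frac{-21 + b}{2 N}$
$Y{\left(H \right)} = \frac{3}{-7 + H}$
$\frac{-320734 + Y{\left(P{\left(-25,R \right)} \right)}}{486244 + 281611} = \frac{-320734 + \frac{3}{-7 + \frac{-21 - 2}{2 \left(-25\right)}}}{486244 + 281611} = \frac{-320734 + \frac{3}{-7 + \frac{1}{2} \left(- \frac{1}{25}\right) \left(-23\right)}}{767855} = \left(-320734 + \frac{3}{-7 + \frac{23}{50}}\right) \frac{1}{767855} = \left(-320734 + \frac{3}{- \frac{327}{50}}\right) \frac{1}{767855} = \left(-320734 + 3 \left(- \frac{50}{327}\right)\right) \frac{1}{767855} = \left(-320734 - \frac{50}{109}\right) \frac{1}{767855} = \left(- \frac{34960056}{109}\right) \frac{1}{767855} = - \frac{34960056}{83696195}$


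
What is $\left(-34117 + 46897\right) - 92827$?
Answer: $-80047$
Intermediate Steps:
$\left(-34117 + 46897\right) - 92827 = 12780 - 92827 = -80047$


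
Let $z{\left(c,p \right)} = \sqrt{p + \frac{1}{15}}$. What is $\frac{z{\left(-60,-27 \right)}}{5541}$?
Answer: $\frac{2 i \sqrt{1515}}{83115} \approx 0.00093661 i$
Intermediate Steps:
$z{\left(c,p \right)} = \sqrt{\frac{1}{15} + p}$ ($z{\left(c,p \right)} = \sqrt{p + \frac{1}{15}} = \sqrt{\frac{1}{15} + p}$)
$\frac{z{\left(-60,-27 \right)}}{5541} = \frac{\frac{1}{15} \sqrt{15 + 225 \left(-27\right)}}{5541} = \frac{\sqrt{15 - 6075}}{15} \cdot \frac{1}{5541} = \frac{\sqrt{-6060}}{15} \cdot \frac{1}{5541} = \frac{2 i \sqrt{1515}}{15} \cdot \frac{1}{5541} = \frac{2 i \sqrt{1515}}{83115}$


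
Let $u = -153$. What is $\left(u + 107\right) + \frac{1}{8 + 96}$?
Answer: $- \frac{4783}{104} \approx -45.99$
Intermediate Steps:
$\left(u + 107\right) + \frac{1}{8 + 96} = \left(-153 + 107\right) + \frac{1}{8 + 96} = -46 + \frac{1}{104} = - \frac{4783}{104}$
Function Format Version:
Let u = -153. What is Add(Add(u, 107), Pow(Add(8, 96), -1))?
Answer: Rational(-4783, 104) ≈ -45.990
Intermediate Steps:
Add(Add(u, 107), Pow(Add(8, 96), -1)) = Add(Add(-153, 107), Pow(Add(8, 96), -1)) = Add(-46, Pow(104, -1)) = Add(-46, Rational(1, 104)) = Rational(-4783, 104)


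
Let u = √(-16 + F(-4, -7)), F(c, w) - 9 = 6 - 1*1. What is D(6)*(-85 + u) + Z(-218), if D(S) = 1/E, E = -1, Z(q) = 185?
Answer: 270 - I*√2 ≈ 270.0 - 1.4142*I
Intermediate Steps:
F(c, w) = 14 (F(c, w) = 9 + (6 - 1*1) = 9 + (6 - 1) = 9 + 5 = 14)
D(S) = -1 (D(S) = 1/(-1) = -1)
u = I*√2 (u = √(-16 + 14) = √(-2) = I*√2 ≈ 1.4142*I)
D(6)*(-85 + u) + Z(-218) = -(-85 + I*√2) + 185 = (85 - I*√2) + 185 = 270 - I*√2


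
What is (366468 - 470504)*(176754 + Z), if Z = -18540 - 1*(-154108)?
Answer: -32492731592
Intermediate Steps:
Z = 135568 (Z = -18540 + 154108 = 135568)
(366468 - 470504)*(176754 + Z) = (366468 - 470504)*(176754 + 135568) = -104036*312322 = -32492731592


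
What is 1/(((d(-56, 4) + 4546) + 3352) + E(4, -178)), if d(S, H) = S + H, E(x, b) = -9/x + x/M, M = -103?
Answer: 412/3231609 ≈ 0.00012749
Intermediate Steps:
E(x, b) = -9/x - x/103 (E(x, b) = -9/x + x/(-103) = -9/x + x*(-1/103) = -9/x - x/103)
d(S, H) = H + S
1/(((d(-56, 4) + 4546) + 3352) + E(4, -178)) = 1/((((4 - 56) + 4546) + 3352) + (-9/4 - 1/103*4)) = 1/(((-52 + 4546) + 3352) + (-9*¼ - 4/103)) = 1/((4494 + 3352) + (-9/4 - 4/103)) = 1/(7846 - 943/412) = 1/(3231609/412) = 412/3231609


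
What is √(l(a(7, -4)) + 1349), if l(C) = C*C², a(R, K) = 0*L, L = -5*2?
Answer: √1349 ≈ 36.729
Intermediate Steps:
L = -10
a(R, K) = 0 (a(R, K) = 0*(-10) = 0)
l(C) = C³
√(l(a(7, -4)) + 1349) = √(0³ + 1349) = √(0 + 1349) = √1349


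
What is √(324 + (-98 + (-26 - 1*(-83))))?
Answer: √283 ≈ 16.823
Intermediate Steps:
√(324 + (-98 + (-26 - 1*(-83)))) = √(324 + (-98 + (-26 + 83))) = √(324 + (-98 + 57)) = √(324 - 41) = √283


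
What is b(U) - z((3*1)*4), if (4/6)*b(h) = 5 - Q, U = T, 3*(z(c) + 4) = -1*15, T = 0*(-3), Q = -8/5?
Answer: 189/10 ≈ 18.900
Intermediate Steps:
Q = -8/5 (Q = -8*⅕ = -8/5 ≈ -1.6000)
T = 0
z(c) = -9 (z(c) = -4 + (-1*15)/3 = -4 + (⅓)*(-15) = -4 - 5 = -9)
U = 0
b(h) = 99/10 (b(h) = 3*(5 - 1*(-8/5))/2 = 3*(5 + 8/5)/2 = (3/2)*(33/5) = 99/10)
b(U) - z((3*1)*4) = 99/10 - 1*(-9) = 99/10 + 9 = 189/10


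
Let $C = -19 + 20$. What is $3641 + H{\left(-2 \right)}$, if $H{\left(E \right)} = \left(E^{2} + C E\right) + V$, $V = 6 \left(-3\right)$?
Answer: $3625$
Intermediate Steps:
$V = -18$
$C = 1$
$H{\left(E \right)} = -18 + E + E^{2}$ ($H{\left(E \right)} = \left(E^{2} + 1 E\right) - 18 = \left(E^{2} + E\right) - 18 = \left(E + E^{2}\right) - 18 = -18 + E + E^{2}$)
$3641 + H{\left(-2 \right)} = 3641 - \left(20 - 4\right) = 3641 - 16 = 3625$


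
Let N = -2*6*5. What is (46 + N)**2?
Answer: 196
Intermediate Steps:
N = -60 (N = -12*5 = -60)
(46 + N)**2 = (46 - 60)**2 = (-14)**2 = 196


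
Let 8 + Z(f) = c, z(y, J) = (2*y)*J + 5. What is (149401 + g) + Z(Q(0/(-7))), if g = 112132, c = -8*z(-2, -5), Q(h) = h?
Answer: 261325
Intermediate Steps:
z(y, J) = 5 + 2*J*y (z(y, J) = 2*J*y + 5 = 5 + 2*J*y)
c = -200 (c = -8*(5 + 2*(-5)*(-2)) = -8*(5 + 20) = -8*25 = -200)
Z(f) = -208 (Z(f) = -8 - 200 = -208)
(149401 + g) + Z(Q(0/(-7))) = (149401 + 112132) - 208 = 261533 - 208 = 261325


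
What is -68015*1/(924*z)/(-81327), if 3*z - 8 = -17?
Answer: -68015/225438444 ≈ -0.00030170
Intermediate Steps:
z = -3 (z = 8/3 + (⅓)*(-17) = 8/3 - 17/3 = -3)
-68015*1/(924*z)/(-81327) = -68015/(-44*(-21)*(-3))/(-81327) = -68015/(924*(-3))*(-1/81327) = -68015/(-2772)*(-1/81327) = -68015*(-1/2772)*(-1/81327) = (68015/2772)*(-1/81327) = -68015/225438444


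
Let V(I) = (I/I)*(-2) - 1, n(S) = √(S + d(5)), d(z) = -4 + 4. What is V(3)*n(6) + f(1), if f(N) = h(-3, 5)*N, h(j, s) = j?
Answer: -3 - 3*√6 ≈ -10.348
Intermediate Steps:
d(z) = 0
f(N) = -3*N
n(S) = √S (n(S) = √(S + 0) = √S)
V(I) = -3 (V(I) = 1*(-2) - 1 = -2 - 1 = -3)
V(3)*n(6) + f(1) = -3*√6 - 3*1 = -3*√6 - 3 = -3 - 3*√6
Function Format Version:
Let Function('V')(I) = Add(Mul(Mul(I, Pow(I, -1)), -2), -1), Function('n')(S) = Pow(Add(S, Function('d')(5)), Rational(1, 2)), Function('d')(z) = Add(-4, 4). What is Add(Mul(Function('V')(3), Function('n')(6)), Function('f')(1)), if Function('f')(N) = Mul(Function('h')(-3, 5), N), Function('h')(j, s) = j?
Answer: Add(-3, Mul(-3, Pow(6, Rational(1, 2)))) ≈ -10.348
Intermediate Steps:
Function('d')(z) = 0
Function('f')(N) = Mul(-3, N)
Function('n')(S) = Pow(S, Rational(1, 2)) (Function('n')(S) = Pow(Add(S, 0), Rational(1, 2)) = Pow(S, Rational(1, 2)))
Function('V')(I) = -3 (Function('V')(I) = Add(Mul(1, -2), -1) = Add(-2, -1) = -3)
Add(Mul(Function('V')(3), Function('n')(6)), Function('f')(1)) = Add(Mul(-3, Pow(6, Rational(1, 2))), Mul(-3, 1)) = Add(Mul(-3, Pow(6, Rational(1, 2))), -3) = Add(-3, Mul(-3, Pow(6, Rational(1, 2))))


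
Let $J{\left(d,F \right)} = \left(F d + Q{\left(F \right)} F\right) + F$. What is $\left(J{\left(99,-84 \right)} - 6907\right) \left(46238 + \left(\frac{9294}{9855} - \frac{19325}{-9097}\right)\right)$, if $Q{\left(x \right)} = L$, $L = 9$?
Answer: $- \frac{22196682935742383}{29883645} \approx -7.4277 \cdot 10^{8}$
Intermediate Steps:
$Q{\left(x \right)} = 9$
$J{\left(d,F \right)} = 10 F + F d$ ($J{\left(d,F \right)} = \left(F d + 9 F\right) + F = \left(9 F + F d\right) + F = 10 F + F d$)
$\left(J{\left(99,-84 \right)} - 6907\right) \left(46238 + \left(\frac{9294}{9855} - \frac{19325}{-9097}\right)\right) = \left(- 84 \left(10 + 99\right) - 6907\right) \left(46238 + \left(\frac{9294}{9855} - \frac{19325}{-9097}\right)\right) = \left(\left(-84\right) 109 - 6907\right) \left(46238 + \left(9294 \cdot \frac{1}{9855} - - \frac{19325}{9097}\right)\right) = \left(-9156 - 6907\right) \left(46238 + \left(\frac{3098}{3285} + \frac{19325}{9097}\right)\right) = - 16063 \left(46238 + \frac{91665131}{29883645}\right) = \left(-16063\right) \frac{1381851642641}{29883645} = - \frac{22196682935742383}{29883645}$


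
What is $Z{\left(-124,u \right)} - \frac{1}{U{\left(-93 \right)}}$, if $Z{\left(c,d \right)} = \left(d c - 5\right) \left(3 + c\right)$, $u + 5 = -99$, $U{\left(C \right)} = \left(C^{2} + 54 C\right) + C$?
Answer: $- \frac{5512372075}{3534} \approx -1.5598 \cdot 10^{6}$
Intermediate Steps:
$U{\left(C \right)} = C^{2} + 55 C$
$u = -104$ ($u = -5 - 99 = -104$)
$Z{\left(c,d \right)} = \left(-5 + c d\right) \left(3 + c\right)$ ($Z{\left(c,d \right)} = \left(c d - 5\right) \left(3 + c\right) = \left(-5 + c d\right) \left(3 + c\right)$)
$Z{\left(-124,u \right)} - \frac{1}{U{\left(-93 \right)}} = \left(-15 - -620 - 104 \left(-124\right)^{2} + 3 \left(-124\right) \left(-104\right)\right) - \frac{1}{\left(-93\right) \left(55 - 93\right)} = \left(-15 + 620 - 1599104 + 38688\right) - \frac{1}{\left(-93\right) \left(-38\right)} = \left(-15 + 620 - 1599104 + 38688\right) - \frac{1}{3534} = -1559811 - \frac{1}{3534} = - \frac{5512372075}{3534}$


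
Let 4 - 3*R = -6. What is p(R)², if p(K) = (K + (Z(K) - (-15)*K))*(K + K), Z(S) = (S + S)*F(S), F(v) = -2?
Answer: 640000/9 ≈ 71111.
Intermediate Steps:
R = 10/3 (R = 4/3 - ⅓*(-6) = 4/3 + 2 = 10/3 ≈ 3.3333)
Z(S) = -4*S (Z(S) = (S + S)*(-2) = (2*S)*(-2) = -4*S)
p(K) = 24*K² (p(K) = (K + (-4*K - (-15)*K))*(K + K) = (K + (-4*K + 15*K))*(2*K) = (K + 11*K)*(2*K) = (12*K)*(2*K) = 24*K²)
p(R)² = (24*(10/3)²)² = (24*(100/9))² = (800/3)² = 640000/9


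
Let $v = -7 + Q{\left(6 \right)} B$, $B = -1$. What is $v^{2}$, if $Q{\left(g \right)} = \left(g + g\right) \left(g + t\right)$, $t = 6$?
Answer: $22801$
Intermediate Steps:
$Q{\left(g \right)} = 2 g \left(6 + g\right)$ ($Q{\left(g \right)} = \left(g + g\right) \left(g + 6\right) = 2 g \left(6 + g\right)$)
$v = -151$ ($v = -7 + 2 \cdot 6 \left(6 + 6\right) \left(-1\right) = -7 + 2 \cdot 6 \cdot 12 \left(-1\right) = -7 + 144 \left(-1\right) = -7 - 144 = -151$)
$v^{2} = \left(-151\right)^{2} = 22801$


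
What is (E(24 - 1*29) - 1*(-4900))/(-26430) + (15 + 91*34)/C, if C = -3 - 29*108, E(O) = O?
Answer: -6501113/5523870 ≈ -1.1769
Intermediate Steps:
C = -3135 (C = -3 - 3132 = -3135)
(E(24 - 1*29) - 1*(-4900))/(-26430) + (15 + 91*34)/C = ((24 - 1*29) - 1*(-4900))/(-26430) + (15 + 91*34)/(-3135) = ((24 - 29) + 4900)*(-1/26430) + (15 + 3094)*(-1/3135) = (-5 + 4900)*(-1/26430) + 3109*(-1/3135) = 4895*(-1/26430) - 3109/3135 = -979/5286 - 3109/3135 = -6501113/5523870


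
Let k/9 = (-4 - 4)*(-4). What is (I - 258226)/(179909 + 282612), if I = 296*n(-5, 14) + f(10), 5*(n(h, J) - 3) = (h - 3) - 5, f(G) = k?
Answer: -1289098/2312605 ≈ -0.55742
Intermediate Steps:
k = 288 (k = 9*((-4 - 4)*(-4)) = 9*(-8*(-4)) = 9*32 = 288)
f(G) = 288
n(h, J) = 7/5 + h/5 (n(h, J) = 3 + ((h - 3) - 5)/5 = 3 + ((-3 + h) - 5)/5 = 3 + (-8 + h)/5 = 3 + (-8/5 + h/5) = 7/5 + h/5)
I = 2032/5 (I = 296*(7/5 + (1/5)*(-5)) + 288 = 296*(7/5 - 1) + 288 = 296*(2/5) + 288 = 592/5 + 288 = 2032/5 ≈ 406.40)
(I - 258226)/(179909 + 282612) = (2032/5 - 258226)/(179909 + 282612) = -1289098/5/462521 = -1289098/5*1/462521 = -1289098/2312605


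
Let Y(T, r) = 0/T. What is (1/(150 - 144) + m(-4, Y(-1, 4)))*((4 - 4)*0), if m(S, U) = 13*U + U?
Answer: 0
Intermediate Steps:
Y(T, r) = 0
m(S, U) = 14*U
(1/(150 - 144) + m(-4, Y(-1, 4)))*((4 - 4)*0) = (1/(150 - 144) + 14*0)*((4 - 4)*0) = (1/6 + 0)*(0*0) = (1/6 + 0)*0 = (1/6)*0 = 0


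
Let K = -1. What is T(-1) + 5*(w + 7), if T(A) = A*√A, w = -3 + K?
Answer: 15 - I ≈ 15.0 - 1.0*I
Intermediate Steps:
w = -4 (w = -3 - 1 = -4)
T(A) = A^(3/2)
T(-1) + 5*(w + 7) = (-1)^(3/2) + 5*(-4 + 7) = -I + 5*3 = -I + 15 = 15 - I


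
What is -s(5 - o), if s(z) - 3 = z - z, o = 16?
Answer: -3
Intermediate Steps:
s(z) = 3 (s(z) = 3 + (z - z) = 3 + 0 = 3)
-s(5 - o) = -1*3 = -3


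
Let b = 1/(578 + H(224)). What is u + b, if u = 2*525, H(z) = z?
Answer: 842101/802 ≈ 1050.0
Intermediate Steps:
u = 1050
b = 1/802 (b = 1/(578 + 224) = 1/802 ≈ 0.0012469)
u + b = 1050 + 1/802 = 842101/802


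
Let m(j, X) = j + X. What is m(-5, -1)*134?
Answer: -804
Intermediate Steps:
m(j, X) = X + j
m(-5, -1)*134 = (-1 - 5)*134 = -6*134 = -804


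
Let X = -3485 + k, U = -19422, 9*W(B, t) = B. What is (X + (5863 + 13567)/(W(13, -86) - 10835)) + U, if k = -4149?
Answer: -1319094491/48751 ≈ -27058.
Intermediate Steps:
W(B, t) = B/9
X = -7634 (X = -3485 - 4149 = -7634)
(X + (5863 + 13567)/(W(13, -86) - 10835)) + U = (-7634 + (5863 + 13567)/((⅑)*13 - 10835)) - 19422 = (-7634 + 19430/(13/9 - 10835)) - 19422 = (-7634 + 19430/(-97502/9)) - 19422 = (-7634 + 19430*(-9/97502)) - 19422 = (-7634 - 87435/48751) - 19422 = -372252569/48751 - 19422 = -1319094491/48751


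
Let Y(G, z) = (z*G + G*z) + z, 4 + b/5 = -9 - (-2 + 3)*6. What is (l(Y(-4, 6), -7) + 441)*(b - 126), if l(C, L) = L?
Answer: -95914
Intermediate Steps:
b = -95 (b = -20 + 5*(-9 - (-2 + 3)*6) = -20 + 5*(-9 - 1*1*6) = -20 + 5*(-9 - 1*6) = -20 + 5*(-9 - 6) = -20 + 5*(-15) = -20 - 75 = -95)
Y(G, z) = z + 2*G*z (Y(G, z) = (G*z + G*z) + z = 2*G*z + z = z + 2*G*z)
(l(Y(-4, 6), -7) + 441)*(b - 126) = (-7 + 441)*(-95 - 126) = 434*(-221) = -95914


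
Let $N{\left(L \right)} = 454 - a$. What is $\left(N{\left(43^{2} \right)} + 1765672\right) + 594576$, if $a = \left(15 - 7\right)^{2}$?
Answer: $2360638$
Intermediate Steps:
$a = 64$ ($a = 8^{2} = 64$)
$N{\left(L \right)} = 390$ ($N{\left(L \right)} = 454 - 64 = 390$)
$\left(N{\left(43^{2} \right)} + 1765672\right) + 594576 = \left(390 + 1765672\right) + 594576 = 1766062 + 594576 = 2360638$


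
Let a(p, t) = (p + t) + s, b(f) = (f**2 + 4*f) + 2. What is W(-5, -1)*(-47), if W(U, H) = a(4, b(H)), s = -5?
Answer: 94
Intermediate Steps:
b(f) = 2 + f**2 + 4*f
a(p, t) = -5 + p + t (a(p, t) = (p + t) - 5 = -5 + p + t)
W(U, H) = 1 + H**2 + 4*H (W(U, H) = -5 + 4 + (2 + H**2 + 4*H) = 1 + H**2 + 4*H)
W(-5, -1)*(-47) = (1 + (-1)**2 + 4*(-1))*(-47) = (1 + 1 - 4)*(-47) = -2*(-47) = 94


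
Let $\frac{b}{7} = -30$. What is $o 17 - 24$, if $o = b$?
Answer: $-3594$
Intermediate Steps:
$b = -210$ ($b = 7 \left(-30\right) = -210$)
$o = -210$
$o 17 - 24 = \left(-210\right) 17 - 24 = -3570 - 24 = -3594$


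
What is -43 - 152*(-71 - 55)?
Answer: 19109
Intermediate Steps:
-43 - 152*(-71 - 55) = -43 - 152*(-126) = -43 + 19152 = 19109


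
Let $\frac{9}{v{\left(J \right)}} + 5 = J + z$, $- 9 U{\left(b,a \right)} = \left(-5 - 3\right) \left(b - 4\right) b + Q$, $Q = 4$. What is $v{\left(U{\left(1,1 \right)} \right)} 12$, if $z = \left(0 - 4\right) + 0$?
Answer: $- \frac{972}{109} \approx -8.9174$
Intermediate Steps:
$z = -4$ ($z = -4 + 0 = -4$)
$U{\left(b,a \right)} = - \frac{4}{9} - \frac{b \left(32 - 8 b\right)}{9}$ ($U{\left(b,a \right)} = - \frac{\left(-5 - 3\right) \left(b - 4\right) b + 4}{9} = - \frac{- 8 \left(-4 + b\right) b + 4}{9} = - \frac{\left(32 - 8 b\right) b + 4}{9} = - \frac{b \left(32 - 8 b\right) + 4}{9} = - \frac{4 + b \left(32 - 8 b\right)}{9} = - \frac{4}{9} - \frac{b \left(32 - 8 b\right)}{9}$)
$v{\left(J \right)} = \frac{9}{-9 + J}$ ($v{\left(J \right)} = \frac{9}{-5 + \left(J - 4\right)} = \frac{9}{-5 + \left(-4 + J\right)} = \frac{9}{-9 + J}$)
$v{\left(U{\left(1,1 \right)} \right)} 12 = \frac{9}{-9 - \left(4 - \frac{8}{9}\right)} 12 = \frac{9}{-9 - \frac{28}{9}} \cdot 12 = \frac{9}{- \frac{109}{9}} \cdot 12 = 9 \left(- \frac{9}{109}\right) 12 = \left(- \frac{81}{109}\right) 12 = - \frac{972}{109}$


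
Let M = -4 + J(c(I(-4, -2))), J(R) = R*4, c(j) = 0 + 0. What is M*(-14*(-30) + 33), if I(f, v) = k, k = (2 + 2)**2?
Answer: -1812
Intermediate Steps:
k = 16 (k = 4**2 = 16)
I(f, v) = 16
c(j) = 0
J(R) = 4*R
M = -4 (M = -4 + 4*0 = -4 + 0 = -4)
M*(-14*(-30) + 33) = -4*(-14*(-30) + 33) = -4*(420 + 33) = -4*453 = -1812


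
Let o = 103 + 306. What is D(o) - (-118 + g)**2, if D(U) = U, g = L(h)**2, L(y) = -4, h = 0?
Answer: -9995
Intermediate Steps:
g = 16 (g = (-4)**2 = 16)
o = 409
D(o) - (-118 + g)**2 = 409 - (-118 + 16)**2 = 409 - 1*(-102)**2 = 409 - 1*10404 = 409 - 10404 = -9995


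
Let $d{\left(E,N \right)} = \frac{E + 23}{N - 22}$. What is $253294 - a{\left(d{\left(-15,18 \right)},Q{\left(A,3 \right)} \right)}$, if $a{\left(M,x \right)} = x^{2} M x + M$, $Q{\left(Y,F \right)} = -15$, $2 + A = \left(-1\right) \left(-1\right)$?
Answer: $246546$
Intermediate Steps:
$A = -1$ ($A = -2 - -1 = -2 + 1 = -1$)
$d{\left(E,N \right)} = \frac{23 + E}{-22 + N}$
$a{\left(M,x \right)} = M + M x^{3}$ ($a{\left(M,x \right)} = M x^{2} x + M = M x^{3} + M = M + M x^{3}$)
$253294 - a{\left(d{\left(-15,18 \right)},Q{\left(A,3 \right)} \right)} = 253294 - \frac{23 - 15}{-22 + 18} \left(1 + \left(-15\right)^{3}\right) = 253294 - \frac{1}{-4} \cdot 8 \left(1 - 3375\right) = 253294 - \left(- \frac{1}{4}\right) 8 \left(-3374\right) = 253294 - \left(-2\right) \left(-3374\right) = 253294 - 6748 = 246546$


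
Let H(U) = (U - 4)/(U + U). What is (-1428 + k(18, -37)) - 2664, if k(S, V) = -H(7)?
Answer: -57291/14 ≈ -4092.2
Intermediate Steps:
H(U) = (-4 + U)/(2*U) (H(U) = (-4 + U)/((2*U)) = (-4 + U)*(1/(2*U)) = (-4 + U)/(2*U))
k(S, V) = -3/14 (k(S, V) = -(-4 + 7)/(2*7) = -3/(2*7) = -1*3/14 = -3/14)
(-1428 + k(18, -37)) - 2664 = (-1428 - 3/14) - 2664 = -19995/14 - 2664 = -57291/14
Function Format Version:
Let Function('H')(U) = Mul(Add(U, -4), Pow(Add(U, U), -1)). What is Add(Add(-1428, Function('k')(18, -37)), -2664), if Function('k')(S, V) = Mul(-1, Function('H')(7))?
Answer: Rational(-57291, 14) ≈ -4092.2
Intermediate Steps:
Function('H')(U) = Mul(Rational(1, 2), Pow(U, -1), Add(-4, U)) (Function('H')(U) = Mul(Add(-4, U), Pow(Mul(2, U), -1)) = Mul(Add(-4, U), Mul(Rational(1, 2), Pow(U, -1))) = Mul(Rational(1, 2), Pow(U, -1), Add(-4, U)))
Function('k')(S, V) = Rational(-3, 14) (Function('k')(S, V) = Mul(-1, Mul(Rational(1, 2), Pow(7, -1), Add(-4, 7))) = Mul(-1, Mul(Rational(1, 2), Rational(1, 7), 3)) = Mul(-1, Rational(3, 14)) = Rational(-3, 14))
Add(Add(-1428, Function('k')(18, -37)), -2664) = Add(Add(-1428, Rational(-3, 14)), -2664) = Add(Rational(-19995, 14), -2664) = Rational(-57291, 14)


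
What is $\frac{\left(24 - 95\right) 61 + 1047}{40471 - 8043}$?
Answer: $- \frac{821}{8107} \approx -0.10127$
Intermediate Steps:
$\frac{\left(24 - 95\right) 61 + 1047}{40471 - 8043} = \frac{\left(-71\right) 61 + 1047}{32428} = \left(-4331 + 1047\right) \frac{1}{32428} = \left(-3284\right) \frac{1}{32428} = - \frac{821}{8107}$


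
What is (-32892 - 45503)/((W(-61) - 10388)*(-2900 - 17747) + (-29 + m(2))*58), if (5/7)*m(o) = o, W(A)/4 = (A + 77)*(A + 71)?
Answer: -391975/1006327182 ≈ -0.00038951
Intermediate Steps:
W(A) = 4*(71 + A)*(77 + A) (W(A) = 4*((A + 77)*(A + 71)) = 4*((77 + A)*(71 + A)) = 4*((71 + A)*(77 + A)) = 4*(71 + A)*(77 + A))
m(o) = 7*o/5
(-32892 - 45503)/((W(-61) - 10388)*(-2900 - 17747) + (-29 + m(2))*58) = (-32892 - 45503)/(((21868 + 4*(-61)² + 592*(-61)) - 10388)*(-2900 - 17747) + (-29 + (7/5)*2)*58) = -78395/(((21868 + 4*3721 - 36112) - 10388)*(-20647) + (-29 + 14/5)*58) = -78395/(((21868 + 14884 - 36112) - 10388)*(-20647) - 131/5*58) = -78395/((640 - 10388)*(-20647) - 7598/5) = -78395/(-9748*(-20647) - 7598/5) = -78395/(201266956 - 7598/5) = -78395/1006327182/5 = -78395*5/1006327182 = -391975/1006327182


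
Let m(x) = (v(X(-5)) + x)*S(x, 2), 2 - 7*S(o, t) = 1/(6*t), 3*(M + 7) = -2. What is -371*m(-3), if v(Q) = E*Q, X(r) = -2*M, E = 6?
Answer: -108491/12 ≈ -9040.9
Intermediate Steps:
M = -23/3 (M = -7 + (⅓)*(-2) = -7 - ⅔ = -23/3 ≈ -7.6667)
S(o, t) = 2/7 - 1/(42*t) (S(o, t) = 2/7 - 1/(6*t)/7 = 2/7 - 1/(42*t))
X(r) = 46/3 (X(r) = -2*(-23/3) = 46/3)
v(Q) = 6*Q
m(x) = 529/21 + 23*x/84 (m(x) = (6*(46/3) + x)*((1/42)*(-1 + 12*2)/2) = (92 + x)*((1/42)*(½)*(-1 + 24)) = (92 + x)*((1/42)*(½)*23) = (92 + x)*(23/84) = 529/21 + 23*x/84)
-371*m(-3) = -371*(529/21 + (23/84)*(-3)) = -371*(529/21 - 23/28) = -371*2047/84 = -108491/12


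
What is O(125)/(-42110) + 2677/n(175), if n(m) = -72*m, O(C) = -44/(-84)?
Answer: -1610501/7579800 ≈ -0.21247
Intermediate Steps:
O(C) = 11/21 (O(C) = -44*(-1/84) = 11/21)
O(125)/(-42110) + 2677/n(175) = (11/21)/(-42110) + 2677/((-72*175)) = (11/21)*(-1/42110) + 2677/(-12600) = -11/884310 + 2677*(-1/12600) = -11/884310 - 2677/12600 = -1610501/7579800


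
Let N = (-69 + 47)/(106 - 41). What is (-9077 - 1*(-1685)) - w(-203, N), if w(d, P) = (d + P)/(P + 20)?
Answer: -9433759/1278 ≈ -7381.7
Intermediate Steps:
N = -22/65 ≈ -0.33846
w(d, P) = (P + d)/(20 + P)
(-9077 - 1*(-1685)) - w(-203, N) = (-9077 - 1*(-1685)) - (-22/65 - 203)/(20 - 22/65) = (-9077 + 1685) - (-13217)/(1278/65*65) = -7392 - 65*(-13217)/(1278*65) = -7392 - 1*(-13217/1278) = -7392 + 13217/1278 = -9433759/1278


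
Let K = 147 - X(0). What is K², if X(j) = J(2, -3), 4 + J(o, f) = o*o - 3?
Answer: 22500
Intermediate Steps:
J(o, f) = -7 + o² (J(o, f) = -4 + (o*o - 3) = -4 + (o² - 3) = -4 + (-3 + o²) = -7 + o²)
X(j) = -3 (X(j) = -7 + 2² = -7 + 4 = -3)
K = 150 (K = 147 - 1*(-3) = 147 + 3 = 150)
K² = 150² = 22500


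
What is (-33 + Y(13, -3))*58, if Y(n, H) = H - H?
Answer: -1914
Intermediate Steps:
Y(n, H) = 0
(-33 + Y(13, -3))*58 = (-33 + 0)*58 = -33*58 = -1914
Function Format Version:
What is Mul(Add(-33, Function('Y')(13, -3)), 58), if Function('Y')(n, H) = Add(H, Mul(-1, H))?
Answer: -1914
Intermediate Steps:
Function('Y')(n, H) = 0
Mul(Add(-33, Function('Y')(13, -3)), 58) = Mul(Add(-33, 0), 58) = Mul(-33, 58) = -1914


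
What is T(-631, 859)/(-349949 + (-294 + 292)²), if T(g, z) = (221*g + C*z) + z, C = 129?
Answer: 27781/349945 ≈ 0.079387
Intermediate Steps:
T(g, z) = 130*z + 221*g (T(g, z) = (221*g + 129*z) + z = (129*z + 221*g) + z = 130*z + 221*g)
T(-631, 859)/(-349949 + (-294 + 292)²) = (130*859 + 221*(-631))/(-349949 + (-294 + 292)²) = (111670 - 139451)/(-349949 + (-2)²) = -27781/(-349949 + 4) = -27781/(-349945) = -27781*(-1/349945) = 27781/349945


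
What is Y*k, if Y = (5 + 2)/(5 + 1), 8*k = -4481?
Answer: -31367/48 ≈ -653.48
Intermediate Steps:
k = -4481/8 (k = (1/8)*(-4481) = -4481/8 ≈ -560.13)
Y = 7/6 ≈ 1.1667
Y*k = (7/6)*(-4481/8) = -31367/48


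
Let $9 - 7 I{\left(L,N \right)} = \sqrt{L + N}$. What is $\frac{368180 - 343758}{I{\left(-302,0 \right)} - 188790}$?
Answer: $- \frac{225919301034}{1746417753743} + \frac{170954 i \sqrt{302}}{1746417753743} \approx -0.12936 + 1.7011 \cdot 10^{-6} i$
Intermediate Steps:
$I{\left(L,N \right)} = \frac{9}{7} - \frac{\sqrt{L + N}}{7}$
$\frac{368180 - 343758}{I{\left(-302,0 \right)} - 188790} = \frac{368180 - 343758}{\left(\frac{9}{7} - \frac{\sqrt{-302 + 0}}{7}\right) - 188790} = \frac{24422}{\left(\frac{9}{7} - \frac{\sqrt{-302}}{7}\right) - 188790} = \frac{24422}{\left(\frac{9}{7} - \frac{i \sqrt{302}}{7}\right) - 188790} = \frac{24422}{- \frac{1321521}{7} - \frac{i \sqrt{302}}{7}}$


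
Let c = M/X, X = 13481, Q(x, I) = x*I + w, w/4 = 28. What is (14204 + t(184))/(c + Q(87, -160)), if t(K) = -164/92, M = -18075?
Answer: -4403582131/4281765629 ≈ -1.0285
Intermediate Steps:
w = 112 (w = 4*28 = 112)
Q(x, I) = 112 + I*x (Q(x, I) = x*I + 112 = I*x + 112 = 112 + I*x)
c = -18075/13481 ≈ -1.3408
t(K) = -41/23 (t(K) = -164*1/92 = -41/23)
(14204 + t(184))/(c + Q(87, -160)) = (14204 - 41/23)/(-18075/13481 + (112 - 160*87)) = 326651/(23*(-18075/13481 + (112 - 13920))) = 326651/(23*(-18075/13481 - 13808)) = 326651/(23*(-186163723/13481)) = (326651/23)*(-13481/186163723) = -4403582131/4281765629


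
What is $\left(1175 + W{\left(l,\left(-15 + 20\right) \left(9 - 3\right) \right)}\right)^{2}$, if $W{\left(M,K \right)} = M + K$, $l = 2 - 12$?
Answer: $1428025$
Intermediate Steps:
$l = -10$
$W{\left(M,K \right)} = K + M$
$\left(1175 + W{\left(l,\left(-15 + 20\right) \left(9 - 3\right) \right)}\right)^{2} = \left(1175 - \left(10 - \left(-15 + 20\right) \left(9 - 3\right)\right)\right)^{2} = \left(1175 + \left(5 \cdot 6 - 10\right)\right)^{2} = \left(1175 + \left(30 - 10\right)\right)^{2} = \left(1175 + 20\right)^{2} = 1195^{2} = 1428025$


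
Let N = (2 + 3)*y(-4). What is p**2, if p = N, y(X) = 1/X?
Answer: 25/16 ≈ 1.5625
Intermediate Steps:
N = -5/4 (N = (2 + 3)/(-4) = 5*(-1/4) = -5/4 ≈ -1.2500)
p = -5/4 ≈ -1.2500
p**2 = (-5/4)**2 = 25/16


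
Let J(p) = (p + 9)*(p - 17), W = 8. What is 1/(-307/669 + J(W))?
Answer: -669/102664 ≈ -0.0065164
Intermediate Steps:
J(p) = (-17 + p)*(9 + p) (J(p) = (9 + p)*(-17 + p) = (-17 + p)*(9 + p))
1/(-307/669 + J(W)) = 1/(-307/669 + (-153 + 8**2 - 8*8)) = 1/(-307*1/669 + (-153 + 64 - 64)) = 1/(-307/669 - 153) = 1/(-102664/669) = -669/102664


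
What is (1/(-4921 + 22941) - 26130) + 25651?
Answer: -8631579/18020 ≈ -479.00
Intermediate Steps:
(1/(-4921 + 22941) - 26130) + 25651 = (1/18020 - 26130) + 25651 = -470862599/18020 + 25651 = -8631579/18020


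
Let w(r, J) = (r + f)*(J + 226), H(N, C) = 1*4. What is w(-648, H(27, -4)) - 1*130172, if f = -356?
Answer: -361092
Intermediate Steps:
H(N, C) = 4
w(r, J) = (-356 + r)*(226 + J) (w(r, J) = (r - 356)*(J + 226) = (-356 + r)*(226 + J))
w(-648, H(27, -4)) - 1*130172 = (-80456 - 356*4 + 226*(-648) + 4*(-648)) - 1*130172 = (-80456 - 1424 - 146448 - 2592) - 130172 = -230920 - 130172 = -361092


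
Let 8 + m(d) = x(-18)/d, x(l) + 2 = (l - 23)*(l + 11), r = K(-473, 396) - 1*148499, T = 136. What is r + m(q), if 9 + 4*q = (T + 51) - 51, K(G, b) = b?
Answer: -18808957/127 ≈ -1.4810e+5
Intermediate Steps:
r = -148103 (r = 396 - 1*148499 = 396 - 148499 = -148103)
x(l) = -2 + (-23 + l)*(11 + l) (x(l) = -2 + (l - 23)*(l + 11) = -2 + (-23 + l)*(11 + l))
q = 127/4 (q = -9/4 + ((136 + 51) - 51)/4 = -9/4 + (187 - 51)/4 = -9/4 + (1/4)*136 = -9/4 + 34 = 127/4 ≈ 31.750)
m(d) = -8 + 285/d (m(d) = -8 + (-255 + (-18)**2 - 12*(-18))/d = -8 + (-255 + 324 + 216)/d = -8 + 285/d)
r + m(q) = -148103 + (-8 + 285/(127/4)) = -148103 + (-8 + 285*(4/127)) = -148103 + (-8 + 1140/127) = -148103 + 124/127 = -18808957/127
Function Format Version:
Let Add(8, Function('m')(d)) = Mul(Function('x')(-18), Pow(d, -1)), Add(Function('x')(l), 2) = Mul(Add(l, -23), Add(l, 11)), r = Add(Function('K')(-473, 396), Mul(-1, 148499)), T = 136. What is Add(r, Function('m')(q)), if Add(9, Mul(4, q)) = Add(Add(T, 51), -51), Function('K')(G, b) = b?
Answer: Rational(-18808957, 127) ≈ -1.4810e+5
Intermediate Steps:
r = -148103 (r = Add(396, Mul(-1, 148499)) = Add(396, -148499) = -148103)
Function('x')(l) = Add(-2, Mul(Add(-23, l), Add(11, l))) (Function('x')(l) = Add(-2, Mul(Add(l, -23), Add(l, 11))) = Add(-2, Mul(Add(-23, l), Add(11, l))))
q = Rational(127, 4) (q = Add(Rational(-9, 4), Mul(Rational(1, 4), Add(Add(136, 51), -51))) = Add(Rational(-9, 4), Mul(Rational(1, 4), Add(187, -51))) = Add(Rational(-9, 4), Mul(Rational(1, 4), 136)) = Add(Rational(-9, 4), 34) = Rational(127, 4) ≈ 31.750)
Function('m')(d) = Add(-8, Mul(285, Pow(d, -1))) (Function('m')(d) = Add(-8, Mul(Add(-255, Pow(-18, 2), Mul(-12, -18)), Pow(d, -1))) = Add(-8, Mul(Add(-255, 324, 216), Pow(d, -1))) = Add(-8, Mul(285, Pow(d, -1))))
Add(r, Function('m')(q)) = Add(-148103, Add(-8, Mul(285, Pow(Rational(127, 4), -1)))) = Add(-148103, Add(-8, Mul(285, Rational(4, 127)))) = Add(-148103, Add(-8, Rational(1140, 127))) = Add(-148103, Rational(124, 127)) = Rational(-18808957, 127)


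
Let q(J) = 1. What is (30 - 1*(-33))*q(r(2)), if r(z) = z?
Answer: 63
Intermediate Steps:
(30 - 1*(-33))*q(r(2)) = (30 - 1*(-33))*1 = (30 + 33)*1 = 63*1 = 63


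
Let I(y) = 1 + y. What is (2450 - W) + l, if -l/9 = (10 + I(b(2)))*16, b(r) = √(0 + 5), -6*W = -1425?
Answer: 1257/2 - 144*√5 ≈ 306.51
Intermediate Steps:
W = 475/2 (W = -⅙*(-1425) = 475/2 ≈ 237.50)
b(r) = √5
l = -1584 - 144*√5 (l = -9*(10 + (1 + √5))*16 = -9*(11 + √5)*16 = -9*(176 + 16*√5) = -1584 - 144*√5 ≈ -1906.0)
(2450 - W) + l = (2450 - 1*475/2) + (-1584 - 144*√5) = (2450 - 475/2) + (-1584 - 144*√5) = 4425/2 + (-1584 - 144*√5) = 1257/2 - 144*√5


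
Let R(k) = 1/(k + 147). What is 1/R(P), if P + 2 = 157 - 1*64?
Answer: 238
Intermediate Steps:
P = 91 (P = -2 + (157 - 1*64) = -2 + (157 - 64) = -2 + 93 = 91)
R(k) = 1/(147 + k)
1/R(P) = 1/(1/(147 + 91)) = 1/(1/238) = 238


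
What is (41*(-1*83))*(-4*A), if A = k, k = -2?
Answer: -27224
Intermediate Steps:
A = -2
(41*(-1*83))*(-4*A) = (41*(-1*83))*(-4*(-2)) = (41*(-83))*8 = -3403*8 = -27224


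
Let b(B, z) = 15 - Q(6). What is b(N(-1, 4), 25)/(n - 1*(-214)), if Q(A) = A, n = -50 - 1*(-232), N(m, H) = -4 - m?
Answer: 1/44 ≈ 0.022727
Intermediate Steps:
n = 182 (n = -50 + 232 = 182)
b(B, z) = 9 (b(B, z) = 15 - 1*6 = 15 - 6 = 9)
b(N(-1, 4), 25)/(n - 1*(-214)) = 9/(182 - 1*(-214)) = 9/(182 + 214) = 9/396 = 9*(1/396) = 1/44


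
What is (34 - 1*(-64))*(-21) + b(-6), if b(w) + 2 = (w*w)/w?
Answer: -2066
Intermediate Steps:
b(w) = -2 + w (b(w) = -2 + (w*w)/w = -2 + w²/w = -2 + w)
(34 - 1*(-64))*(-21) + b(-6) = (34 - 1*(-64))*(-21) + (-2 - 6) = (34 + 64)*(-21) - 8 = 98*(-21) - 8 = -2058 - 8 = -2066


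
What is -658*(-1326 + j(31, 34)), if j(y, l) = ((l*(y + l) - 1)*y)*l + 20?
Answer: -1531152840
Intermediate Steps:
j(y, l) = 20 + l*y*(-1 + l*(l + y)) (j(y, l) = ((l*(l + y) - 1)*y)*l + 20 = ((-1 + l*(l + y))*y)*l + 20 = (y*(-1 + l*(l + y)))*l + 20 = l*y*(-1 + l*(l + y)) + 20 = 20 + l*y*(-1 + l*(l + y)))
-658*(-1326 + j(31, 34)) = -658*(-1326 + (20 + 31*34³ + 34²*31² - 1*34*31)) = -658*(-1326 + (20 + 31*39304 + 1156*961 - 1054)) = -658*(-1326 + (20 + 1218424 + 1110916 - 1054)) = -658*(-1326 + 2328306) = -658*2326980 = -1531152840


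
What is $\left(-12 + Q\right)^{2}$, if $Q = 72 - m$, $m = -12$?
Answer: $5184$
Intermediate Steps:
$Q = 84$ ($Q = 72 - -12 = 72 + 12 = 84$)
$\left(-12 + Q\right)^{2} = \left(-12 + 84\right)^{2} = 72^{2} = 5184$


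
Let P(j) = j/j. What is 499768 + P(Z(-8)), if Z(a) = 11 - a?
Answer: 499769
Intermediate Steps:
P(j) = 1
499768 + P(Z(-8)) = 499768 + 1 = 499769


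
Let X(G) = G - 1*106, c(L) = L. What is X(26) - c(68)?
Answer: -148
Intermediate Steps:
X(G) = -106 + G (X(G) = G - 106 = -106 + G)
X(26) - c(68) = (-106 + 26) - 1*68 = -80 - 68 = -148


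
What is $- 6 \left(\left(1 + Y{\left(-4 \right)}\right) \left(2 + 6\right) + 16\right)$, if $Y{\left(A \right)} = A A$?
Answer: $-912$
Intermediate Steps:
$Y{\left(A \right)} = A^{2}$
$- 6 \left(\left(1 + Y{\left(-4 \right)}\right) \left(2 + 6\right) + 16\right) = - 6 \left(\left(1 + \left(-4\right)^{2}\right) \left(2 + 6\right) + 16\right) = - 6 \left(\left(1 + 16\right) 8 + 16\right) = - 6 \left(17 \cdot 8 + 16\right) = - 6 \left(136 + 16\right) = \left(-6\right) 152 = -912$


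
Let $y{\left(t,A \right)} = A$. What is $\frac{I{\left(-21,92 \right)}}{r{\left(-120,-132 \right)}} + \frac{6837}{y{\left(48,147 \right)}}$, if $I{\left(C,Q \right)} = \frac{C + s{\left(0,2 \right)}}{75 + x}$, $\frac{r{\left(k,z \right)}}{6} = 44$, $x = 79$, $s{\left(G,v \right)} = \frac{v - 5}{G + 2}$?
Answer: $\frac{8824183}{189728} \approx 46.51$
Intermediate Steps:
$s{\left(G,v \right)} = \frac{-5 + v}{2 + G}$
$r{\left(k,z \right)} = 264$ ($r{\left(k,z \right)} = 6 \cdot 44 = 264$)
$I{\left(C,Q \right)} = - \frac{3}{308} + \frac{C}{154}$ ($I{\left(C,Q \right)} = \frac{C + \frac{-5 + 2}{2 + 0}}{75 + 79} = \frac{C + \frac{1}{2} \left(-3\right)}{154} = \left(C + \frac{1}{2} \left(-3\right)\right) \frac{1}{154} = \left(C - \frac{3}{2}\right) \frac{1}{154} = \left(- \frac{3}{2} + C\right) \frac{1}{154} = - \frac{3}{308} + \frac{C}{154}$)
$\frac{I{\left(-21,92 \right)}}{r{\left(-120,-132 \right)}} + \frac{6837}{y{\left(48,147 \right)}} = \frac{- \frac{3}{308} + \frac{1}{154} \left(-21\right)}{264} + \frac{6837}{147} = \left(- \frac{3}{308} - \frac{3}{22}\right) \frac{1}{264} + 6837 \cdot \frac{1}{147} = \left(- \frac{45}{308}\right) \frac{1}{264} + \frac{2279}{49} = - \frac{15}{27104} + \frac{2279}{49} = \frac{8824183}{189728}$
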